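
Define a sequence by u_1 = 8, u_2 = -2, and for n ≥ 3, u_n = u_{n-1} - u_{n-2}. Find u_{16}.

Applying the relation repeatedly:
u_3 = -10; u_4 = -8; u_5 = 2; …; u_{13} = 8; u_{14} = -2; u_{15} = -10; u_{16} = -8.

-8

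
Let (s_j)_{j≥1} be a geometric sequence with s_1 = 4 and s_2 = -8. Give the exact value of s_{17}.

Common ratio r = -2.
s_j = 4·(-2)^(j-1).
s_{17} = 4·(-2)^16 = 262144.

262144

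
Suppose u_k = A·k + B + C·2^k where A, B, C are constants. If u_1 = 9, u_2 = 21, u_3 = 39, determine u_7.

423

The three given values yield: A + B + 2C = 9; 2A + B + 4C = 21; 3A + B + 8C = 39.
Subtracting the first from the second: A + 2C = 12.
Subtracting the second from the third: A + 4C = 18.
Solving: C = 3, A = 6, then B = -3.
So u_k = 6·k + (-3) + 3·2^k; at k=7 this is 423.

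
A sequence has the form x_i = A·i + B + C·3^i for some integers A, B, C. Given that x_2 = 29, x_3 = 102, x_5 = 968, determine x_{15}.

The three given values yield: 2A + B + 9C = 29; 3A + B + 27C = 102; 5A + B + 243C = 968.
Subtracting the first from the second: A + 18C = 73.
Subtracting the second from the third: 2A + 216C = 866.
Solving: C = 4, A = 1, then B = -9.
Therefore x_{15} = 15 + (-9) + 4·14348907 = 57395634.

57395634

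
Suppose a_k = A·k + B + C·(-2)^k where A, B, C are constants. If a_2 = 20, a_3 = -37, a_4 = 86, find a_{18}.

The three given values yield: 2A + B + 4C = 20; 3A + B - 8C = -37; 4A + B + 16C = 86.
Subtracting the first from the second: A - 12C = -57.
Subtracting the second from the third: A + 24C = 123.
Solving: C = 5, A = 3, then B = -6.
Therefore a_{18} = 54 + (-6) + 5·262144 = 1310768.

1310768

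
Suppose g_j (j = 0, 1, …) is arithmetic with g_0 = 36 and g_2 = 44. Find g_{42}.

204

Common difference d = (44 - 36) / (2 - 0) = 4.
g_j = 36 + (j - 0)·4.
g_{42} = 36 + 42·4 = 204.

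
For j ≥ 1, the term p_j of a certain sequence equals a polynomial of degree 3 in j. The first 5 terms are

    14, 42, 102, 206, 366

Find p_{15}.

7686

1st diffs: 28, 60, 104, 160.
2nd diffs: 32, 44, 56.
3rd diffs: 12, 12 (constant).
Newton forward-difference form: p_j = 14 + 28·C(j-1,1) + 32·C(j-1,2) + 12·C(j-1,3).
At j = 15: j-1 = 14, so p_{15} = 14 + 392 + 2912 + 4368 = 7686.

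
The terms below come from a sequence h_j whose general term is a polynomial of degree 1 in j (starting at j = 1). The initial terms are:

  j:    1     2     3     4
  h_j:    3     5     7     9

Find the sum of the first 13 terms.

1st diffs: 2, 2, 2 (constant).
So h_j = 2j + 1.
Continuing: …, 11, 13, 15, 17, …, h_{13} = 27.
Summing j = 1..13 (13 terms) gives 195.

195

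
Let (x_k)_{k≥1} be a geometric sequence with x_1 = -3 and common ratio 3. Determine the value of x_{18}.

x_k = (-3)·3^(k-1).
x_{18} = (-3)·3^17 = -387420489.

-387420489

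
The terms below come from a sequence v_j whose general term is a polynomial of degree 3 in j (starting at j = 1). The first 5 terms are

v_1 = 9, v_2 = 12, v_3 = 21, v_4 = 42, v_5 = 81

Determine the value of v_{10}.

756

1st diffs: 3, 9, 21, 39.
2nd diffs: 6, 12, 18.
3rd diffs: 6, 6 (constant).
Newton forward-difference form: v_j = 9 + 3·C(j-1,1) + 6·C(j-1,2) + 6·C(j-1,3).
At j = 10: j-1 = 9, so v_{10} = 9 + 27 + 216 + 504 = 756.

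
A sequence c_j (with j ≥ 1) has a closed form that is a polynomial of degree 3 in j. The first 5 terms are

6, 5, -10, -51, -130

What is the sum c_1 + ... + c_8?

1st diffs: -1, -15, -41, -79.
2nd diffs: -14, -26, -38.
3rd diffs: -12, -12 (constant).
So c_j = -2j^3 + 5j^2 - 2j + 5.
Continuing: -259, -450, -715.
Summing j = 1..8 (8 terms) gives -1604.

-1604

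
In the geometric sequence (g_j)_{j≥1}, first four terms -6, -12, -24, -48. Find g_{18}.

-786432

Common ratio r = 2.
g_j = (-6)·2^(j-1).
g_{18} = (-6)·2^17 = -786432.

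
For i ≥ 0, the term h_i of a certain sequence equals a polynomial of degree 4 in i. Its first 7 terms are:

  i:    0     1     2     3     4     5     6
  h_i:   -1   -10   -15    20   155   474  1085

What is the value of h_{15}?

49424

1st diffs: -9, -5, 35, 135, 319, 611.
2nd diffs: 4, 40, 100, 184, 292.
3rd diffs: 36, 60, 84, 108.
4th diffs: 24, 24, 24 (constant).
So h_i = i^4 - 5i^2 - 5i - 1.
Evaluating at i = 15 gives h_{15} = 49424.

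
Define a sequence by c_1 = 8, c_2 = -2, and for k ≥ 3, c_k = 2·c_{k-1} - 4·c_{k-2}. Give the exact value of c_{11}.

Applying the relation repeatedly:
c_3 = -36;  c_4 = -64;  c_5 = 16;  c_6 = 288;  c_7 = 512;  c_8 = -128;  c_9 = -2304;  c_{10} = -4096;  c_{11} = 1024.

1024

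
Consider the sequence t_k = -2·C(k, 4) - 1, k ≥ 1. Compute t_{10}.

C(10, 4) = 210, so t_{10} = -421.

-421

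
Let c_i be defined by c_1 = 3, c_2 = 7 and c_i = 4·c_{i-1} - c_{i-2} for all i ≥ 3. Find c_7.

4833

Compute successive terms:
c_3 = 25;  c_4 = 93;  c_5 = 347;  c_6 = 1295;  c_7 = 4833.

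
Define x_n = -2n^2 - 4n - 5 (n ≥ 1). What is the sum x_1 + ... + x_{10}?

-1040

Over n = 1..10: Σn = 55, Σn² = 385.
Total = (-2)·385 + (-4)·55 + (-5)·10 = -1040.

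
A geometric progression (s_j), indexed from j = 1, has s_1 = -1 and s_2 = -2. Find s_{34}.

Common ratio r = 2.
s_j = (-1)·2^(j-1).
s_{34} = (-1)·2^33 = -8589934592.

-8589934592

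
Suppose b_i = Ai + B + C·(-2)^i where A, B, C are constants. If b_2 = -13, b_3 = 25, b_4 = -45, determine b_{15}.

98329

Write the equations: 2A + B + 4C = -13; 3A + B - 8C = 25; 4A + B + 16C = -45.
Subtracting the first from the second: A - 12C = 38.
Subtracting the second from the third: A + 24C = -70.
Solving: C = -3, A = 2, then B = -5.
Hence b_{15} = 2·15 + (-5) + (-3)·(-32768) = 98329.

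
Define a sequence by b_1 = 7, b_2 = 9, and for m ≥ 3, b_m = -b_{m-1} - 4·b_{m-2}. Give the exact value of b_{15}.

146603

Compute successive terms:
b_3 = -37;  b_4 = 1;  b_5 = 147;  …;  b_{12} = 17441;  b_{13} = -25613;  b_{14} = -44151;  b_{15} = 146603.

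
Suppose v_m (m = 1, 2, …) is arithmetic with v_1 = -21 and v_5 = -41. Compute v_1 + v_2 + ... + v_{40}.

Common difference d = (-41 - (-21)) / (5 - 1) = -5.
v_m = -21 + (m - 1)·(-5).
v_{40} = -216; S = 40·(-21 + (-216))/2 = -4740.

-4740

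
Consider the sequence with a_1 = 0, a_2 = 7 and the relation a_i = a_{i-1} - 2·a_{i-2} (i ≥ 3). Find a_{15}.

-637

Step forward from the initial values:
a_3 = 7; a_4 = -7; a_5 = -21; …; a_{12} = 161; a_{13} = 315; a_{14} = -7; a_{15} = -637.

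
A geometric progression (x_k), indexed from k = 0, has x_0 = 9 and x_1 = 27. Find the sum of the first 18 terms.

Common ratio r = 3.
x_k = 9·3^(k-0).
S = 9·(3^18 - 1)/(3 - 1) = 9·(387420489 - 1)/(2) = 1743392196.

1743392196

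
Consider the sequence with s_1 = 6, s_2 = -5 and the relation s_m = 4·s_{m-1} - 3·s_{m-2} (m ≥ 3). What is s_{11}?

Iterate the recurrence:
s_3 = -38, s_4 = -137, s_5 = -434, s_6 = -1325, s_7 = -3998, s_8 = -12017, s_9 = -36074, s_{10} = -108245, s_{11} = -324758.
(Characteristic roots are 3 and 1.)

-324758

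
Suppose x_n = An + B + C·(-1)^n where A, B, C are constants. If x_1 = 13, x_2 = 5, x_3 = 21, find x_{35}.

Plug in n = 1, 2, 3: A + B - C = 13; 2A + B + C = 5; 3A + B - C = 21.
Subtracting the first from the second: A + 2C = -8.
Subtracting the second from the third: A - 2C = 16.
Solving: C = -6, A = 4, then B = 3.
Therefore x_{35} = 140 + 3 + (-6)·(-1) = 149.

149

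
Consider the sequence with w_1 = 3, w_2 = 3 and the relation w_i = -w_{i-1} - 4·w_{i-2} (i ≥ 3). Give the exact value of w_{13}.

-11175

Iterate the recurrence:
w_3 = -15, w_4 = 3, w_5 = 57, …, w_{10} = -1941, w_{11} = 1137, w_{12} = 6627, w_{13} = -11175.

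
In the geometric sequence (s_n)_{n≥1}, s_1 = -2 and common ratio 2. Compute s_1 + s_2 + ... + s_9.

-1022

s_n = (-2)·2^(n-1).
S = (-2)·(2^9 - 1)/(2 - 1) = (-2)·(512 - 1)/(1) = -1022.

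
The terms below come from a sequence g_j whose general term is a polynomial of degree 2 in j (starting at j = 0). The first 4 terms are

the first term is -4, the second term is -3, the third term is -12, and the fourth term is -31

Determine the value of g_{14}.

1st diffs: 1, -9, -19.
2nd diffs: -10, -10 (constant).
Newton forward-difference form: g_j = -4 + 1·C(j,1) + (-10)·C(j,2).
At j = 14: j = 14, so g_{14} = -4 + 14 - 910 = -900.

-900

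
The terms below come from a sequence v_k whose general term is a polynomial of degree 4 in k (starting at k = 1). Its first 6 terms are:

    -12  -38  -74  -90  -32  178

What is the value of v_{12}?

12022

1st diffs: -26, -36, -16, 58, 210.
2nd diffs: -10, 20, 74, 152.
3rd diffs: 30, 54, 78.
4th diffs: 24, 24 (constant).
Newton forward-difference form: v_k = -12 + (-26)·C(k-1,1) + (-10)·C(k-1,2) + 30·C(k-1,3) + 24·C(k-1,4).
At k = 12: k-1 = 11, so v_{12} = -12 - 286 - 550 + 4950 + 7920 = 12022.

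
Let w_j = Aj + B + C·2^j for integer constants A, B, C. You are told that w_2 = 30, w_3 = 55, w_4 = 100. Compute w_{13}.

The three given values yield: 2A + B + 4C = 30; 3A + B + 8C = 55; 4A + B + 16C = 100.
Subtracting the first from the second: A + 4C = 25.
Subtracting the second from the third: A + 8C = 45.
Solving: C = 5, A = 5, then B = 0.
Therefore w_{13} = 65 + 0 + 5·8192 = 41025.

41025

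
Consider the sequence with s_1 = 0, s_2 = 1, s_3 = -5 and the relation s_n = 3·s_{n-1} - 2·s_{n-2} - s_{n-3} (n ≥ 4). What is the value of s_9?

-385

Applying the relation repeatedly:
s_4 = -17, s_5 = -42, s_6 = -87, s_7 = -160, s_8 = -264, s_9 = -385.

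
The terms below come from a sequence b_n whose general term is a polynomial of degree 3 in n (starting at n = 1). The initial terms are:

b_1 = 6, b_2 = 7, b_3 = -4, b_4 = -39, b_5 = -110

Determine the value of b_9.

-994

1st diffs: 1, -11, -35, -71.
2nd diffs: -12, -24, -36.
3rd diffs: -12, -12 (constant).
Newton forward-difference form: b_n = 6 + 1·C(n-1,1) + (-12)·C(n-1,2) + (-12)·C(n-1,3).
At n = 9: n-1 = 8, so b_9 = 6 + 8 - 336 - 672 = -994.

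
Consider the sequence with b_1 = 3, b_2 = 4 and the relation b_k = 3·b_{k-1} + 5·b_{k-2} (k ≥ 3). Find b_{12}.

Applying the relation repeatedly:
b_3 = 27  b_4 = 101  b_5 = 438  b_6 = 1819  b_7 = 7647  b_8 = 32036  b_9 = 134343  b_{10} = 563209  b_{11} = 2361342  b_{12} = 9900071.

9900071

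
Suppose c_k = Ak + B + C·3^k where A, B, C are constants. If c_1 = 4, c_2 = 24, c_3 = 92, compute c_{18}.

1549681880

At k = 1, 2, 3: A + B + 3C = 4; 2A + B + 9C = 24; 3A + B + 27C = 92.
Subtracting the first from the second: A + 6C = 20.
Subtracting the second from the third: A + 18C = 68.
Solving: C = 4, A = -4, then B = -4.
So c_k = -4·k + (-4) + 4·3^k; at k=18 this is 1549681880.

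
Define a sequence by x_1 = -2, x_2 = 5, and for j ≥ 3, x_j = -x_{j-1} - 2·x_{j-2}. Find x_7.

-29

x_3 = -1  x_4 = -9  x_5 = 11  x_6 = 7  x_7 = -29.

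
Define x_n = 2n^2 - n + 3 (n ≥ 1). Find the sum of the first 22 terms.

7403

Over n = 1..22: Σn = 253, Σn² = 3795.
Total = (2)·3795 + (-1)·253 + (3)·22 = 7403.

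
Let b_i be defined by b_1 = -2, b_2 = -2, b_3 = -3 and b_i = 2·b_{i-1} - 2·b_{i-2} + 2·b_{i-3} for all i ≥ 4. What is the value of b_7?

Iterate the recurrence:
b_4 = -6; b_5 = -10; b_6 = -14; b_7 = -20.

-20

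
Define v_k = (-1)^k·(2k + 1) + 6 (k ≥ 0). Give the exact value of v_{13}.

-21

(-1)^13 = -1; 2k + 1 at k=13 is 27; so v_{13} = -21.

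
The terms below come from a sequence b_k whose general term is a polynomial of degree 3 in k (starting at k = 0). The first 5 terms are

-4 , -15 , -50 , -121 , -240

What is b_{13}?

-5451

1st diffs: -11, -35, -71, -119.
2nd diffs: -24, -36, -48.
3rd diffs: -12, -12 (constant).
Newton forward-difference form: b_k = -4 + (-11)·C(k,1) + (-24)·C(k,2) + (-12)·C(k,3).
At k = 13: k = 13, so b_{13} = -4 - 143 - 1872 - 3432 = -5451.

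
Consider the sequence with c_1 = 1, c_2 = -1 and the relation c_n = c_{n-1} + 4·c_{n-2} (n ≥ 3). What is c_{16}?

181999

c_3 = 3  c_4 = -1  c_5 = 11  …  c_{13} = 11051  c_{14} = 27559  c_{15} = 71763  c_{16} = 181999.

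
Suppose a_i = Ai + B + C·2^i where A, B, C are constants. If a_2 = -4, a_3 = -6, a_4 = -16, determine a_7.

-222

Write the equations: 2A + B + 4C = -4; 3A + B + 8C = -6; 4A + B + 16C = -16.
Subtracting the first from the second: A + 4C = -2.
Subtracting the second from the third: A + 8C = -10.
Solving: C = -2, A = 6, then B = -8.
So a_i = 6·i + (-8) + (-2)·2^i; at i=7 this is -222.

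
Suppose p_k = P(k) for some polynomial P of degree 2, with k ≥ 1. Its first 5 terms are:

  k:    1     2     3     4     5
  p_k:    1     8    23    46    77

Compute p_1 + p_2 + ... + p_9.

1st diffs: 7, 15, 23, 31.
2nd diffs: 8, 8, 8 (constant).
Newton forward-difference form: p_k = 1 + 7·C(k-1,1) + 8·C(k-1,2).
Continuing: 116, 163, 218, 281.
Summing k = 1..9 (9 terms) gives 933.

933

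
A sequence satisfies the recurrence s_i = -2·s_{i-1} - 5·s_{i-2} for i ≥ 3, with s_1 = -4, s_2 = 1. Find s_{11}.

-5622

Step forward from the initial values:
s_3 = 18;  s_4 = -41;  s_5 = -8;  s_6 = 221;  s_7 = -402;  s_8 = -301;  s_9 = 2612;  s_{10} = -3719;  s_{11} = -5622.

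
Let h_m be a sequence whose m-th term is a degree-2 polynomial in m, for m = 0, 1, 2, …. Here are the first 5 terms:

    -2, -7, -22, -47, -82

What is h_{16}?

1st diffs: -5, -15, -25, -35.
2nd diffs: -10, -10, -10 (constant).
Newton forward-difference form: h_m = -2 + (-5)·C(m,1) + (-10)·C(m,2).
At m = 16: m = 16, so h_{16} = -2 - 80 - 1200 = -1282.

-1282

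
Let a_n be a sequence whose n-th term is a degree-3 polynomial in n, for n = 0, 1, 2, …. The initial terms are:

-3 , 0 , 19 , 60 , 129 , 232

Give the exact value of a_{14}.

3679

1st diffs: 3, 19, 41, 69, 103.
2nd diffs: 16, 22, 28, 34.
3rd diffs: 6, 6, 6 (constant).
Newton forward-difference form: a_n = -3 + 3·C(n,1) + 16·C(n,2) + 6·C(n,3).
At n = 14: n = 14, so a_{14} = -3 + 42 + 1456 + 2184 = 3679.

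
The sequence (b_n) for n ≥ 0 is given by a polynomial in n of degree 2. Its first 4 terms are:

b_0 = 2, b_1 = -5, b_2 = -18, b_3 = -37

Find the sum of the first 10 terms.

1st diffs: -7, -13, -19.
2nd diffs: -6, -6 (constant).
Newton forward-difference form: b_n = 2 + (-7)·C(n,1) + (-6)·C(n,2).
Continuing: …, -62, -93, -130, -173, …, b_9 = -277.
Summing n = 0..9 (10 terms) gives -1015.

-1015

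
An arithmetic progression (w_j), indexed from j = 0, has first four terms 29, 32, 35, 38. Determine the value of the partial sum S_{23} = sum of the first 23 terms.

1426

Common difference d = 3.
w_j = 29 + (j - 0)·3.
w_{22} = 95; S = 23·(29 + 95)/2 = 1426.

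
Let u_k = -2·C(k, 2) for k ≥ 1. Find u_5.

C(5, 2) = 10, so u_5 = -20.

-20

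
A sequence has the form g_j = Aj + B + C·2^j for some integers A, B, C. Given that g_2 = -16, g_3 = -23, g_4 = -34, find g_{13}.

-8237

At j = 2, 3, 4: 2A + B + 4C = -16; 3A + B + 8C = -23; 4A + B + 16C = -34.
Subtracting the first from the second: A + 4C = -7.
Subtracting the second from the third: A + 8C = -11.
Solving: C = -1, A = -3, then B = -6.
Hence g_{13} = -3·13 + (-6) + (-1)·8192 = -8237.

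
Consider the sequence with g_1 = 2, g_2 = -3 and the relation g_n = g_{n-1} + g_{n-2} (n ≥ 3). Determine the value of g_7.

Step forward from the initial values:
g_3 = -1; g_4 = -4; g_5 = -5; g_6 = -9; g_7 = -14.

-14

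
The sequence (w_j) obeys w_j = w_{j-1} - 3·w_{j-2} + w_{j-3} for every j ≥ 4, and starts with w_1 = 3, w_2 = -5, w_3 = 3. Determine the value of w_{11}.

-717

Applying the relation repeatedly:
w_4 = 21, w_5 = 7, w_6 = -53, w_7 = -53, w_8 = 113, w_9 = 219, w_{10} = -173, w_{11} = -717.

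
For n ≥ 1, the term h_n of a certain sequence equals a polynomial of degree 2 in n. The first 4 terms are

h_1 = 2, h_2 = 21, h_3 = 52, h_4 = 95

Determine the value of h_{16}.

1st diffs: 19, 31, 43.
2nd diffs: 12, 12 (constant).
So h_n = 6n^2 + n - 5.
Evaluating at n = 16 gives h_{16} = 1547.

1547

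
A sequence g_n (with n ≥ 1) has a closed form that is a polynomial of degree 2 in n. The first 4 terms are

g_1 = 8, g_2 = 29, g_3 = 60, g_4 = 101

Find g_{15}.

1st diffs: 21, 31, 41.
2nd diffs: 10, 10 (constant).
Newton forward-difference form: g_n = 8 + 21·C(n-1,1) + 10·C(n-1,2).
At n = 15: n-1 = 14, so g_{15} = 8 + 294 + 910 = 1212.

1212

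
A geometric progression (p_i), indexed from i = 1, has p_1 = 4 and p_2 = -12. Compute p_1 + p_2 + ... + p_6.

Common ratio r = -3.
p_i = 4·(-3)^(i-1).
S = 4·((-3)^6 - 1)/(-3 - 1) = 4·(729 - 1)/(-4) = -728.

-728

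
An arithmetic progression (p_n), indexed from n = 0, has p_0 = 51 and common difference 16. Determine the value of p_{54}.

p_n = 51 + (n - 0)·16.
p_{54} = 51 + 54·16 = 915.

915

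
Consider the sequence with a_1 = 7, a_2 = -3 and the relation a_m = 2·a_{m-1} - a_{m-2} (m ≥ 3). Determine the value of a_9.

-73

a_3 = -13;  a_4 = -23;  a_5 = -33;  a_6 = -43;  a_7 = -53;  a_8 = -63;  a_9 = -73.
(Characteristic roots are 1 and 1.)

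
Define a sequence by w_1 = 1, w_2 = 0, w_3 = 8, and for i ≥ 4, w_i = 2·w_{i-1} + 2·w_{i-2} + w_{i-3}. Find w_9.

Compute successive terms:
w_4 = 17  w_5 = 50  w_6 = 142  w_7 = 401  w_8 = 1136  w_9 = 3216.

3216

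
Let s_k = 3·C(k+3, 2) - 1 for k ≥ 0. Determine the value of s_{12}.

314

C(15, 2) = 105, so s_{12} = 314.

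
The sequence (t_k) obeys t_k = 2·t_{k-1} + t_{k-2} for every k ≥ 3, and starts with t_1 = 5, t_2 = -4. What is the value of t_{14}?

-64544

Iterate the recurrence:
t_3 = -3, t_4 = -10, t_5 = -23, …, t_{11} = -4587, t_{12} = -11074, t_{13} = -26735, t_{14} = -64544.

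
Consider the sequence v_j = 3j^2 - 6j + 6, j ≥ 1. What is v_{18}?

870

v_{18} = 3·18^2 - 6·18 + 6 = 870.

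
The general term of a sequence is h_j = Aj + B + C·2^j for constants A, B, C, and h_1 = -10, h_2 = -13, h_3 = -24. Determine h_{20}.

-4194211

The three given values yield: A + B + 2C = -10; 2A + B + 4C = -13; 3A + B + 8C = -24.
Subtracting the first from the second: A + 2C = -3.
Subtracting the second from the third: A + 4C = -11.
Solving: C = -4, A = 5, then B = -7.
Therefore h_{20} = 100 + (-7) + (-4)·1048576 = -4194211.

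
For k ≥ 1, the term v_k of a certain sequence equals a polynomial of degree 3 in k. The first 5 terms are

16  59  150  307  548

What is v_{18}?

1st diffs: 43, 91, 157, 241.
2nd diffs: 48, 66, 84.
3rd diffs: 18, 18 (constant).
Newton forward-difference form: v_k = 16 + 43·C(k-1,1) + 48·C(k-1,2) + 18·C(k-1,3).
At k = 18: k-1 = 17, so v_{18} = 16 + 731 + 6528 + 12240 = 19515.

19515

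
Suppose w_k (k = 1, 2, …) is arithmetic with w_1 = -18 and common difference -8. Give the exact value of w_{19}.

-162

w_k = -18 + (k - 1)·(-8).
w_{19} = -18 + 18·(-8) = -162.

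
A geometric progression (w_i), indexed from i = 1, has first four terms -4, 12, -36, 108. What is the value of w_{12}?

Common ratio r = -3.
w_i = (-4)·(-3)^(i-1).
w_{12} = (-4)·(-3)^11 = 708588.

708588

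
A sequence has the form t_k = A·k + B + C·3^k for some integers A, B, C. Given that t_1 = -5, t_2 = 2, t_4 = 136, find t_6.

1422

Write the equations: A + B + 3C = -5; 2A + B + 9C = 2; 4A + B + 81C = 136.
Subtracting the first from the second: A + 6C = 7.
Subtracting the second from the third: 2A + 72C = 134.
Solving: C = 2, A = -5, then B = -6.
So t_k = -5·k + (-6) + 2·3^k; at k=6 this is 1422.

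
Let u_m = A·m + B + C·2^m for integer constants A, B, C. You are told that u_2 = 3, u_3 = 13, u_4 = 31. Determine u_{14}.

At m = 2, 3, 4: 2A + B + 4C = 3; 3A + B + 8C = 13; 4A + B + 16C = 31.
Subtracting the first from the second: A + 4C = 10.
Subtracting the second from the third: A + 8C = 18.
Solving: C = 2, A = 2, then B = -9.
Hence u_{14} = 2·14 + (-9) + 2·16384 = 32787.

32787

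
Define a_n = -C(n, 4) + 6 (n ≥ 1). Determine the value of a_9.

C(9, 4) = 126, so a_9 = -120.

-120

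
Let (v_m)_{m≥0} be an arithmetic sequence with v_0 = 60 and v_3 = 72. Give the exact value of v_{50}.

Common difference d = (72 - 60) / (3 - 0) = 4.
v_m = 60 + (m - 0)·4.
v_{50} = 60 + 50·4 = 260.

260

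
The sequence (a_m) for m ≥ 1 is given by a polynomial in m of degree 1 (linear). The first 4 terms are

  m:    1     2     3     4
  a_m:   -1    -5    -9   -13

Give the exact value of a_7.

1st diffs: -4, -4, -4 (constant).
So a_m = -4m + 3.
Evaluating at m = 7 gives a_7 = -25.

-25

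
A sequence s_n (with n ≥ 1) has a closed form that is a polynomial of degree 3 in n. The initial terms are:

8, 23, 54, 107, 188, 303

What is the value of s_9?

912

1st diffs: 15, 31, 53, 81, 115.
2nd diffs: 16, 22, 28, 34.
3rd diffs: 6, 6, 6 (constant).
So s_n = n^3 + 2n^2 + 2n + 3.
Evaluating at n = 9 gives s_9 = 912.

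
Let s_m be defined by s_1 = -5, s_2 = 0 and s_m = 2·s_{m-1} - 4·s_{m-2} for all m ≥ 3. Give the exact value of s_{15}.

81920

Applying the relation repeatedly:
s_3 = 20  s_4 = 40  s_5 = 0  …  s_{12} = -10240  s_{13} = -20480  s_{14} = 0  s_{15} = 81920.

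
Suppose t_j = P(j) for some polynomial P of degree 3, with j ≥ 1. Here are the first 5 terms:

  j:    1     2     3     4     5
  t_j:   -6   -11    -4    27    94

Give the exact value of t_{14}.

4297

1st diffs: -5, 7, 31, 67.
2nd diffs: 12, 24, 36.
3rd diffs: 12, 12 (constant).
So t_j = 2j^3 - 6j^2 - j - 1.
Evaluating at j = 14 gives t_{14} = 4297.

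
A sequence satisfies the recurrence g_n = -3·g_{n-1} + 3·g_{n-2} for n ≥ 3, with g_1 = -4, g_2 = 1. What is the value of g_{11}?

-557685

Step forward from the initial values:
g_3 = -15  g_4 = 48  g_5 = -189  g_6 = 711  g_7 = -2700  g_8 = 10233  g_9 = -38799  g_{10} = 147096  g_{11} = -557685.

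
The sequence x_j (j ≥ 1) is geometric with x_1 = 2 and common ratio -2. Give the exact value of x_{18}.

x_j = 2·(-2)^(j-1).
x_{18} = 2·(-2)^17 = -262144.

-262144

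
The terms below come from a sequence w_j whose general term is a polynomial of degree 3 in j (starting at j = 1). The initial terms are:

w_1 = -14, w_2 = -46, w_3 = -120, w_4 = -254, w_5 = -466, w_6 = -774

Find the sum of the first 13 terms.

1st diffs: -32, -74, -134, -212, -308.
2nd diffs: -42, -60, -78, -96.
3rd diffs: -18, -18, -18 (constant).
Newton forward-difference form: w_j = -14 + (-32)·C(j-1,1) + (-42)·C(j-1,2) + (-18)·C(j-1,3).
Continuing: …, -1196, -1750, -2454, -3326, …, w_{13} = -7130.
Summing j = 1..13 (13 terms) gives -27560.

-27560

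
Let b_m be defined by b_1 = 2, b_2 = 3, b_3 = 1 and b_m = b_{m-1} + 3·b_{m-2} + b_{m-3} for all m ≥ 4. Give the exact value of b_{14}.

Step forward from the initial values:
b_4 = 12, b_5 = 18, b_6 = 55, …, b_{11} = 4225, b_{12} = 10212, b_{13} = 24642, b_{14} = 59503.

59503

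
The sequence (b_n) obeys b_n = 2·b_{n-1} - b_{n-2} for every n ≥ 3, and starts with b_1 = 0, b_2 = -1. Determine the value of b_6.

Applying the relation repeatedly:
b_3 = -2;  b_4 = -3;  b_5 = -4;  b_6 = -5.
(Characteristic roots are 1 and 1.)

-5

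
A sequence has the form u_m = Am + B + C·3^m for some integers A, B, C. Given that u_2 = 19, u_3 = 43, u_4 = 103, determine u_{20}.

3486784519

At m = 2, 3, 4: 2A + B + 9C = 19; 3A + B + 27C = 43; 4A + B + 81C = 103.
Subtracting the first from the second: A + 18C = 24.
Subtracting the second from the third: A + 54C = 60.
Solving: C = 1, A = 6, then B = -2.
Hence u_{20} = 6·20 + (-2) + 1·3486784401 = 3486784519.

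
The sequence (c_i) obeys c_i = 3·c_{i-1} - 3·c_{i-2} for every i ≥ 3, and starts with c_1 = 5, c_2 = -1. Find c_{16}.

c_3 = -18; c_4 = -51; c_5 = -99; …; c_{13} = 3645; c_{14} = -729; c_{15} = -13122; c_{16} = -37179.

-37179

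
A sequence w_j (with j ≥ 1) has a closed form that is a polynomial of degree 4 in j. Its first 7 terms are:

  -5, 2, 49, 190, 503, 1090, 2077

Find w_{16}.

61630

1st diffs: 7, 47, 141, 313, 587, 987.
2nd diffs: 40, 94, 172, 274, 400.
3rd diffs: 54, 78, 102, 126.
4th diffs: 24, 24, 24 (constant).
So w_j = j^4 - j^3 + j^2 - 4j - 2.
Evaluating at j = 16 gives w_{16} = 61630.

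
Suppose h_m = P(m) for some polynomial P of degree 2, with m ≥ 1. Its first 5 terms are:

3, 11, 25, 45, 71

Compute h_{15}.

1st diffs: 8, 14, 20, 26.
2nd diffs: 6, 6, 6 (constant).
So h_m = 3m^2 - m + 1.
Evaluating at m = 15 gives h_{15} = 661.

661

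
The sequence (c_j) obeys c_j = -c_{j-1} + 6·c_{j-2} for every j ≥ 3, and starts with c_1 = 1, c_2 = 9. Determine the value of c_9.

-8571

Applying the relation repeatedly:
c_3 = -3; c_4 = 57; c_5 = -75; c_6 = 417; c_7 = -867; c_8 = 3369; c_9 = -8571.
(Characteristic roots are 2 and -3.)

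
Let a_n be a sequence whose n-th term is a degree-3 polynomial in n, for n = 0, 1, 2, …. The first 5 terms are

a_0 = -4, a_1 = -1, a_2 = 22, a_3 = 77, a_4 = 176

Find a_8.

1st diffs: 3, 23, 55, 99.
2nd diffs: 20, 32, 44.
3rd diffs: 12, 12 (constant).
Newton forward-difference form: a_n = -4 + 3·C(n,1) + 20·C(n,2) + 12·C(n,3).
At n = 8: n = 8, so a_8 = -4 + 24 + 560 + 672 = 1252.

1252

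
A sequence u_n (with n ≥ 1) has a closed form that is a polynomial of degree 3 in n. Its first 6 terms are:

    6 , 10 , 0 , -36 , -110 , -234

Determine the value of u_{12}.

1st diffs: 4, -10, -36, -74, -124.
2nd diffs: -14, -26, -38, -50.
3rd diffs: -12, -12, -12 (constant).
Newton forward-difference form: u_n = 6 + 4·C(n-1,1) + (-14)·C(n-1,2) + (-12)·C(n-1,3).
At n = 12: n-1 = 11, so u_{12} = 6 + 44 - 770 - 1980 = -2700.

-2700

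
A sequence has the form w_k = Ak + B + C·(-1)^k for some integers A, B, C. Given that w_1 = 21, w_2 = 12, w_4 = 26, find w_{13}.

Plug in k = 1, 2, 4: A + B - C = 21; 2A + B + C = 12; 4A + B + C = 26.
Subtracting the first from the second: A + 2C = -9.
Subtracting the second from the third: 2A = 14.
Solving: C = -8, A = 7, then B = 6.
So w_k = 7·k + 6 + (-8)·(-1)^k; at k=13 this is 105.

105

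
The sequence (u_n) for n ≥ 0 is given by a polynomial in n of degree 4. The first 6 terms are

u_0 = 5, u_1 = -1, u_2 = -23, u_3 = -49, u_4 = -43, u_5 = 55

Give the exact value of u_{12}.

13397

1st diffs: -6, -22, -26, 6, 98.
2nd diffs: -16, -4, 32, 92.
3rd diffs: 12, 36, 60.
4th diffs: 24, 24 (constant).
Newton forward-difference form: u_n = 5 + (-6)·C(n,1) + (-16)·C(n,2) + 12·C(n,3) + 24·C(n,4).
At n = 12: n = 12, so u_{12} = 5 - 72 - 1056 + 2640 + 11880 = 13397.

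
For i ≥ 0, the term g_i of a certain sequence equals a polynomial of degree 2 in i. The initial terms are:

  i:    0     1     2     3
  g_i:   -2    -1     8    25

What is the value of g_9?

295

1st diffs: 1, 9, 17.
2nd diffs: 8, 8 (constant).
Newton forward-difference form: g_i = -2 + 1·C(i,1) + 8·C(i,2).
At i = 9: i = 9, so g_9 = -2 + 9 + 288 = 295.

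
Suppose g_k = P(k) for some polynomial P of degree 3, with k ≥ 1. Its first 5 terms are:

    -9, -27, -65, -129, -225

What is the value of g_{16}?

1st diffs: -18, -38, -64, -96.
2nd diffs: -20, -26, -32.
3rd diffs: -6, -6 (constant).
So g_k = -k^3 - 4k^2 + k - 5.
Evaluating at k = 16 gives g_{16} = -5109.

-5109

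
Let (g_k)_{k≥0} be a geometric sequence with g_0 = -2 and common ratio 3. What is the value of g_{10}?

g_k = (-2)·3^(k-0).
g_{10} = (-2)·3^10 = -118098.

-118098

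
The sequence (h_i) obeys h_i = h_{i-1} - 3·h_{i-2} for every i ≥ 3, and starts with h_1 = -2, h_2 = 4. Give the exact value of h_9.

-62

Compute successive terms:
h_3 = 10  h_4 = -2  h_5 = -32  h_6 = -26  h_7 = 70  h_8 = 148  h_9 = -62.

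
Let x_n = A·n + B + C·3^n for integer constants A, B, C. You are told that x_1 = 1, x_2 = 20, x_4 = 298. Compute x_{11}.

708527

The three given values yield: A + B + 3C = 1; 2A + B + 9C = 20; 4A + B + 81C = 298.
Subtracting the first from the second: A + 6C = 19.
Subtracting the second from the third: 2A + 72C = 278.
Solving: C = 4, A = -5, then B = -6.
Therefore x_{11} = -55 + (-6) + 4·177147 = 708527.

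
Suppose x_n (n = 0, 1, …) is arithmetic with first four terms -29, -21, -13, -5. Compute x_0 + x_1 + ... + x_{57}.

11542

Common difference d = 8.
x_n = -29 + (n - 0)·8.
x_{57} = 427; S = 58·(-29 + 427)/2 = 11542.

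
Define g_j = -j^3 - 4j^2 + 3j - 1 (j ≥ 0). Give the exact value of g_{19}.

g_{19} = -1·19^3 - 4·19^2 + 3·19 - 1 = -8247.

-8247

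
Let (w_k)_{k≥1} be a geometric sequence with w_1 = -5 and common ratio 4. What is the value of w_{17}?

-21474836480

w_k = (-5)·4^(k-1).
w_{17} = (-5)·4^16 = -21474836480.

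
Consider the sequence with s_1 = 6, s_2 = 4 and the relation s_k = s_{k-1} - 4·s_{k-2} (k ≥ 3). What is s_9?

Applying the relation repeatedly:
s_3 = -20;  s_4 = -36;  s_5 = 44;  s_6 = 188;  s_7 = 12;  s_8 = -740;  s_9 = -788.

-788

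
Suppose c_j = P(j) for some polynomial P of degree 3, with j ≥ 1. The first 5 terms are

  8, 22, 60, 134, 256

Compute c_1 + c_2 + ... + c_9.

1st diffs: 14, 38, 74, 122.
2nd diffs: 24, 36, 48.
3rd diffs: 12, 12 (constant).
So c_j = 2j^3 + 6.
Continuing: 438, 692, 1030, 1464.
Summing j = 1..9 (9 terms) gives 4104.

4104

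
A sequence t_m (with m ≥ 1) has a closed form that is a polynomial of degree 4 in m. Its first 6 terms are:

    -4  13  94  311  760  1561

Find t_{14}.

42961

1st diffs: 17, 81, 217, 449, 801.
2nd diffs: 64, 136, 232, 352.
3rd diffs: 72, 96, 120.
4th diffs: 24, 24 (constant).
So t_m = m^4 + 2m^3 - 5m^2 + 3m - 5.
Evaluating at m = 14 gives t_{14} = 42961.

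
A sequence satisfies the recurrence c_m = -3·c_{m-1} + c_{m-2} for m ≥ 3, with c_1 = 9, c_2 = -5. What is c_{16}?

c_3 = 24  c_4 = -77  c_5 = 255  …  c_{13} = 3609729  c_{14} = -11922125  c_{15} = 39376104  c_{16} = -130050437.

-130050437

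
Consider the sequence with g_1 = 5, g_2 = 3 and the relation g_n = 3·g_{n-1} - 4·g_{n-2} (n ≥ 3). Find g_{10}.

2115

Iterate the recurrence:
g_3 = -11  g_4 = -45  g_5 = -91  g_6 = -93  g_7 = 85  g_8 = 627  g_9 = 1541  g_{10} = 2115.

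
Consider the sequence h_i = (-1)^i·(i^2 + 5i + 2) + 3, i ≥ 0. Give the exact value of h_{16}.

(-1)^16 = 1; i^2 + 5i + 2 at i=16 is 338; so h_{16} = 341.

341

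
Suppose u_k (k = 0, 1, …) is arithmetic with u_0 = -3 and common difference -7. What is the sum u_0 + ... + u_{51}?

-9438

u_k = -3 + (k - 0)·(-7).
u_{51} = -360; S = 52·(-3 + (-360))/2 = -9438.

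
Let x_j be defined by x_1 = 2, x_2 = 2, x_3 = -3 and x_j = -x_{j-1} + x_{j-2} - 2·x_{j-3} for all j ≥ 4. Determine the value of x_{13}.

-1753

Compute successive terms:
x_4 = 1;  x_5 = -8;  x_6 = 15;  x_7 = -25;  x_8 = 56;  x_9 = -111;  x_{10} = 217;  x_{11} = -440;  x_{12} = 879;  x_{13} = -1753.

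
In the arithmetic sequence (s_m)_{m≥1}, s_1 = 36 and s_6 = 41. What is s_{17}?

52

Common difference d = (41 - 36) / (6 - 1) = 1.
s_m = 36 + (m - 1)·1.
s_{17} = 36 + 16·1 = 52.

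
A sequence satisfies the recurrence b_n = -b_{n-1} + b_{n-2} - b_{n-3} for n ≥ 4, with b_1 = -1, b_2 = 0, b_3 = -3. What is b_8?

46

b_4 = 4;  b_5 = -7;  b_6 = 14;  b_7 = -25;  b_8 = 46.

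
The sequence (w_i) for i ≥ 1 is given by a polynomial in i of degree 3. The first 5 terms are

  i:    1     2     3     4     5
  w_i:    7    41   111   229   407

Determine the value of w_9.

1959

1st diffs: 34, 70, 118, 178.
2nd diffs: 36, 48, 60.
3rd diffs: 12, 12 (constant).
Newton forward-difference form: w_i = 7 + 34·C(i-1,1) + 36·C(i-1,2) + 12·C(i-1,3).
At i = 9: i-1 = 8, so w_9 = 7 + 272 + 1008 + 672 = 1959.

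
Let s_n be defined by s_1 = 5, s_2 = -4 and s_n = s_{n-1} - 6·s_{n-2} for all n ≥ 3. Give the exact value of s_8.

-2434

Step forward from the initial values:
s_3 = -34;  s_4 = -10;  s_5 = 194;  s_6 = 254;  s_7 = -910;  s_8 = -2434.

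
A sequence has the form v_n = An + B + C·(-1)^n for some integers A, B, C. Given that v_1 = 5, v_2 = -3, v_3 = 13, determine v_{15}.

61

At n = 1, 2, 3: A + B - C = 5; 2A + B + C = -3; 3A + B - C = 13.
Subtracting the first from the second: A + 2C = -8.
Subtracting the second from the third: A - 2C = 16.
Solving: C = -6, A = 4, then B = -5.
Hence v_{15} = 4·15 + (-5) + (-6)·(-1) = 61.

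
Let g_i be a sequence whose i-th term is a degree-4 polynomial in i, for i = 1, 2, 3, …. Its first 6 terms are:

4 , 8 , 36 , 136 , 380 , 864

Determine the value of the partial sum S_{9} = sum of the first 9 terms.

11268

1st diffs: 4, 28, 100, 244, 484.
2nd diffs: 24, 72, 144, 240.
3rd diffs: 48, 72, 96.
4th diffs: 24, 24 (constant).
Newton forward-difference form: g_i = 4 + 4·C(i-1,1) + 24·C(i-1,2) + 48·C(i-1,3) + 24·C(i-1,4).
Continuing: 1708, 3056, 5076.
Summing i = 1..9 (9 terms) gives 11268.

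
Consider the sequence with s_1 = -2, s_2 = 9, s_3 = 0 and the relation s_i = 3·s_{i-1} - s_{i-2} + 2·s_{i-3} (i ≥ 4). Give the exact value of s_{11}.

Compute successive terms:
s_4 = -13;  s_5 = -21;  s_6 = -50;  s_7 = -155;  s_8 = -457;  s_9 = -1316;  s_{10} = -3801;  s_{11} = -11001.

-11001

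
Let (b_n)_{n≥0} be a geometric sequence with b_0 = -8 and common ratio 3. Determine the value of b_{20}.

-27894275208

b_n = (-8)·3^(n-0).
b_{20} = (-8)·3^20 = -27894275208.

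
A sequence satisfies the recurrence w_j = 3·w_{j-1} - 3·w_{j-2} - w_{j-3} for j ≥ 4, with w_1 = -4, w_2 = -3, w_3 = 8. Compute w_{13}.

Applying the relation repeatedly:
w_4 = 37, w_5 = 90, w_6 = 151, w_7 = 146, w_8 = -105, w_9 = -904, w_{10} = -2543, w_{11} = -4812, w_{12} = -5903, w_{13} = -730.

-730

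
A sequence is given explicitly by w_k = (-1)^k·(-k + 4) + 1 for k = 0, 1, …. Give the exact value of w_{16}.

-11

(-1)^16 = 1; -k + 4 at k=16 is -12; so w_{16} = -11.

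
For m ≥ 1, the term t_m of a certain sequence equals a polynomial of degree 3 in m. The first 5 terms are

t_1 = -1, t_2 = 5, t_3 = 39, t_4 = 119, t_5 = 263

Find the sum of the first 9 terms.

4827

1st diffs: 6, 34, 80, 144.
2nd diffs: 28, 46, 64.
3rd diffs: 18, 18 (constant).
Newton forward-difference form: t_m = -1 + 6·C(m-1,1) + 28·C(m-1,2) + 18·C(m-1,3).
Continuing: 489, 815, 1259, 1839.
Summing m = 1..9 (9 terms) gives 4827.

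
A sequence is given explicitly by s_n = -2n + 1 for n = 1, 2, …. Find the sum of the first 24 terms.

-576

Over n = 1..24: Σn = 300.
Total = (-2)·300 + (1)·24 = -576.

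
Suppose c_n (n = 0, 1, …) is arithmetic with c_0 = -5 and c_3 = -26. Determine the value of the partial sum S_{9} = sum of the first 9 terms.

Common difference d = (-26 - (-5)) / (3 - 0) = -7.
c_n = -5 + (n - 0)·(-7).
c_8 = -61; S = 9·(-5 + (-61))/2 = -297.

-297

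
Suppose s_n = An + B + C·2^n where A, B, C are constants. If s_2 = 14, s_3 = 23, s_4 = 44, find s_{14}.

Plug in n = 2, 3, 4: 2A + B + 4C = 14; 3A + B + 8C = 23; 4A + B + 16C = 44.
Subtracting the first from the second: A + 4C = 9.
Subtracting the second from the third: A + 8C = 21.
Solving: C = 3, A = -3, then B = 8.
Hence s_{14} = -3·14 + 8 + 3·16384 = 49118.

49118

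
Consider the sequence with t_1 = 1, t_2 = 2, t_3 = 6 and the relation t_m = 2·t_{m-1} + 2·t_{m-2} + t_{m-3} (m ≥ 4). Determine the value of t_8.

Iterate the recurrence:
t_4 = 17  t_5 = 48  t_6 = 136  t_7 = 385  t_8 = 1090.

1090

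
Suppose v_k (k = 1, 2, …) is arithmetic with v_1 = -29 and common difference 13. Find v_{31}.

v_k = -29 + (k - 1)·13.
v_{31} = -29 + 30·13 = 361.

361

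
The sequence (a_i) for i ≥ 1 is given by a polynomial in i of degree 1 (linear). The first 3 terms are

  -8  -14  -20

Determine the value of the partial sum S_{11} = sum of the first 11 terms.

-418

1st diffs: -6, -6 (constant).
So a_i = -6i - 2.
Continuing: …, -26, -32, -38, -44, …, a_{11} = -68.
Summing i = 1..11 (11 terms) gives -418.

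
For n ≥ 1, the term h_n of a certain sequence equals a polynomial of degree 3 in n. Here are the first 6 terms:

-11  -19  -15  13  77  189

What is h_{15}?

1st diffs: -8, 4, 28, 64, 112.
2nd diffs: 12, 24, 36, 48.
3rd diffs: 12, 12, 12 (constant).
So h_n = 2n^3 - 6n^2 - 4n - 3.
Evaluating at n = 15 gives h_{15} = 5337.

5337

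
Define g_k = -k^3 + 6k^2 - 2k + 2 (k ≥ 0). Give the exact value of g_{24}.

g_{24} = -1·24^3 + 6·24^2 - 2·24 + 2 = -10414.

-10414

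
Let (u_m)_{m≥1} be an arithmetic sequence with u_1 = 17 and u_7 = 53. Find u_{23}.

Common difference d = (53 - 17) / (7 - 1) = 6.
u_m = 17 + (m - 1)·6.
u_{23} = 17 + 22·6 = 149.

149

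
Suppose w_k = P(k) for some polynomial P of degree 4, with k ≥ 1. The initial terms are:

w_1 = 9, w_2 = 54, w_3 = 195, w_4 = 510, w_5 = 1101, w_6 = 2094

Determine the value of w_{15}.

1st diffs: 45, 141, 315, 591, 993.
2nd diffs: 96, 174, 276, 402.
3rd diffs: 78, 102, 126.
4th diffs: 24, 24 (constant).
Newton forward-difference form: w_k = 9 + 45·C(k-1,1) + 96·C(k-1,2) + 78·C(k-1,3) + 24·C(k-1,4).
At k = 15: k-1 = 14, so w_{15} = 9 + 630 + 8736 + 28392 + 24024 = 61791.

61791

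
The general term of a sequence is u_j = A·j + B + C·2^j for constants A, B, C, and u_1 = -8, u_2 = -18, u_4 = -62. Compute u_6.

-214

The three given values yield: A + B + 2C = -8; 2A + B + 4C = -18; 4A + B + 16C = -62.
Subtracting the first from the second: A + 2C = -10.
Subtracting the second from the third: 2A + 12C = -44.
Solving: C = -3, A = -4, then B = 2.
Therefore u_6 = -24 + 2 + (-3)·64 = -214.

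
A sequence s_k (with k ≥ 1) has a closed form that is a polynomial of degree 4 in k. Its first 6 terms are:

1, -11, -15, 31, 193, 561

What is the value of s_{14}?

29641

1st diffs: -12, -4, 46, 162, 368.
2nd diffs: 8, 50, 116, 206.
3rd diffs: 42, 66, 90.
4th diffs: 24, 24 (constant).
So s_k = k^4 - 3k^3 - 3k^2 + 3k + 3.
Evaluating at k = 14 gives s_{14} = 29641.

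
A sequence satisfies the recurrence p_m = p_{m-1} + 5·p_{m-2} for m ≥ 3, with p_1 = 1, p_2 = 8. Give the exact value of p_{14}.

1336328

Compute successive terms:
p_3 = 13  p_4 = 53  p_5 = 118  …  p_{11} = 60958  p_{12} = 171923  p_{13} = 476713  p_{14} = 1336328.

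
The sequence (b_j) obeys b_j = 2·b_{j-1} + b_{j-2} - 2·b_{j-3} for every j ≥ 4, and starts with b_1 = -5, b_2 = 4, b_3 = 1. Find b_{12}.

4096

b_4 = 16, b_5 = 25, b_6 = 64, b_7 = 121, b_8 = 256, b_9 = 505, b_{10} = 1024, b_{11} = 2041, b_{12} = 4096.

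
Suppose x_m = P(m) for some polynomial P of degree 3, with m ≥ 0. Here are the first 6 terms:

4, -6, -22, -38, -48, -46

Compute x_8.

1st diffs: -10, -16, -16, -10, 2.
2nd diffs: -6, 0, 6, 12.
3rd diffs: 6, 6, 6 (constant).
Newton forward-difference form: x_m = 4 + (-10)·C(m,1) + (-6)·C(m,2) + 6·C(m,3).
At m = 8: m = 8, so x_8 = 4 - 80 - 168 + 336 = 92.

92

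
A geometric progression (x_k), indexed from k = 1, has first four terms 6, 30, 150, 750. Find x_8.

Common ratio r = 5.
x_k = 6·5^(k-1).
x_8 = 6·5^7 = 468750.

468750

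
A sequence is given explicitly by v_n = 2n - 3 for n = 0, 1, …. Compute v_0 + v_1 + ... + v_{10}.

Over n = 0..10: Σn = 55.
Total = (2)·55 + (-3)·11 = 77.

77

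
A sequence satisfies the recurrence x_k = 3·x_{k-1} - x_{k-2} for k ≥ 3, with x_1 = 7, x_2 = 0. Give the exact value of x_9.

x_3 = -7, x_4 = -21, x_5 = -56, x_6 = -147, x_7 = -385, x_8 = -1008, x_9 = -2639.

-2639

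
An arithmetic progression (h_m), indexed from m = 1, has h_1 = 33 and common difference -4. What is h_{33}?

-95

h_m = 33 + (m - 1)·(-4).
h_{33} = 33 + 32·(-4) = -95.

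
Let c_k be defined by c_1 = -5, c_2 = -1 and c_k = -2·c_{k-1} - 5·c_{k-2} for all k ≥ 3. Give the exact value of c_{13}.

-27877

Compute successive terms:
c_3 = 27, c_4 = -49, c_5 = -37, …, c_{10} = -3841, c_{11} = -10533, c_{12} = 40271, c_{13} = -27877.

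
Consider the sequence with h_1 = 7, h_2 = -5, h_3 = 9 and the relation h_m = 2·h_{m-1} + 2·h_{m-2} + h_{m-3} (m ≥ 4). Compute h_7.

Iterate the recurrence:
h_4 = 15; h_5 = 43; h_6 = 125; h_7 = 351.

351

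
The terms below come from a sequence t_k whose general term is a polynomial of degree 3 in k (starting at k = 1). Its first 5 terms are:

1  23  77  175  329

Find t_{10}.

2359

1st diffs: 22, 54, 98, 154.
2nd diffs: 32, 44, 56.
3rd diffs: 12, 12 (constant).
So t_k = 2k^3 + 4k^2 - 4k - 1.
Evaluating at k = 10 gives t_{10} = 2359.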